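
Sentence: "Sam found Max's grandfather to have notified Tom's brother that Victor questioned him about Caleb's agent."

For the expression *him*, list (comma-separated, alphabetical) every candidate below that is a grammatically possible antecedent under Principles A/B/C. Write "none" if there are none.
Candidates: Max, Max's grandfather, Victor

Max, Max's grandfather

*him* is a pronoun; Principle B requires it to be free in its binding domain — the clause headed by 'questioned'.
— Max: possessor inside the subject DP of the clause headed by 'notified'; does not c-command the pronoun — Principle B does not apply; allowed.
— Max's grandfather: subject of the clause headed by 'notified'; c-commands the pronoun but lies outside its binding domain — allowed.
— Victor: subject of the clause headed by 'questioned'; c-commands the pronoun within its binding domain — blocked (Principle B).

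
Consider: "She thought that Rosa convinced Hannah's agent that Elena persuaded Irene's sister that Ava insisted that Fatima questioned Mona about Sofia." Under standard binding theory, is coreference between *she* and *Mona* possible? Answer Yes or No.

*Mona* is an R-expression; Principle C requires it to be free (not bound by any c-commanding expression).
— she: subject of the matrix clause; the pronoun c-commands the R-expression — coreference blocked (Principle C).

No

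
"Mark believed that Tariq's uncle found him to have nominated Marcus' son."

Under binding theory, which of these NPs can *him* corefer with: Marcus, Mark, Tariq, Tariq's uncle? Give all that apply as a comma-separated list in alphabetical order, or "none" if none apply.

*him* is a pronoun; Principle B requires it to be free in its binding domain — the clause headed by 'found'.
— Marcus: possessor inside the object DP of the clause headed by 'nominated'; is c-commanded by the pronoun; coreference would bind this R-expression — blocked (Principle C).
— Mark: subject of the matrix clause; c-commands the pronoun but lies outside its binding domain — allowed.
— Tariq: possessor inside the subject DP of the clause headed by 'found'; does not c-command the pronoun — Principle B does not apply; allowed.
— Tariq's uncle: subject of the clause headed by 'found'; c-commands the pronoun within its binding domain — blocked (Principle B).

Mark, Tariq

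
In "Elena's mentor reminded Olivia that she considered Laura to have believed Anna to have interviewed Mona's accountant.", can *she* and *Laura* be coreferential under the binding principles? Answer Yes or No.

No

*Laura* is an R-expression; Principle C requires it to be free (not bound by any c-commanding expression).
— she: subject of the clause headed by 'considered'; the pronoun c-commands the R-expression — coreference blocked (Principle C).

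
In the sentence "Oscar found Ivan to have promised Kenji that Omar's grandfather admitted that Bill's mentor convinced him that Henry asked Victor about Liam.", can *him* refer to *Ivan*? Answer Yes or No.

Yes

*him* is a pronoun; Principle B requires it to be free in its binding domain — the clause headed by 'convinced'.
— Ivan: subject of the clause headed by 'promised'; c-commands the pronoun but lies outside its binding domain — allowed.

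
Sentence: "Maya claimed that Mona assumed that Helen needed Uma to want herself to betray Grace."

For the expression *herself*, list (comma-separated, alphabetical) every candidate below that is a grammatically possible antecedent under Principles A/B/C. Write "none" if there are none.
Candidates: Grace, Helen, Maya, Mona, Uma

Uma

*herself* is a reflexive; Principle A requires it to be bound within its binding domain — the clause headed by 'want'.
— Grace: object of the clause headed by 'betray'; does not c-command the reflexive — cannot bind it (Principle A).
— Helen: subject of the clause headed by 'needed'; c-commands the reflexive but lies outside its binding domain — cannot bind it (Principle A).
— Maya: subject of the matrix clause; c-commands the reflexive but lies outside its binding domain — cannot bind it (Principle A).
— Mona: subject of the clause headed by 'assumed'; c-commands the reflexive but lies outside its binding domain — cannot bind it (Principle A).
— Uma: subject of the clause headed by 'want'; c-commands the reflexive within its binding domain — allowed (Principle A).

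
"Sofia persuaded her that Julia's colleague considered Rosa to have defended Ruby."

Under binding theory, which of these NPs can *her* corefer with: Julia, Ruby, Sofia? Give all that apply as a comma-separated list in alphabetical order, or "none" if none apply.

*her* is a pronoun; Principle B requires it to be free in its binding domain — the matrix clause.
— Julia: possessor inside the subject DP of the clause headed by 'considered'; is c-commanded by the pronoun; coreference would bind this R-expression — blocked (Principle C).
— Ruby: object of the clause headed by 'defended'; is c-commanded by the pronoun; coreference would bind this R-expression — blocked (Principle C).
— Sofia: subject of the matrix clause; c-commands the pronoun within its binding domain — blocked (Principle B).

none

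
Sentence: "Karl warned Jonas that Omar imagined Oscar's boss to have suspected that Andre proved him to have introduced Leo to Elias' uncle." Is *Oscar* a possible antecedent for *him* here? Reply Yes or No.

Yes

*him* is a pronoun; Principle B requires it to be free in its binding domain — the clause headed by 'proved'.
— Oscar: possessor inside the subject DP of the clause headed by 'suspected'; does not c-command the pronoun — Principle B does not apply; allowed.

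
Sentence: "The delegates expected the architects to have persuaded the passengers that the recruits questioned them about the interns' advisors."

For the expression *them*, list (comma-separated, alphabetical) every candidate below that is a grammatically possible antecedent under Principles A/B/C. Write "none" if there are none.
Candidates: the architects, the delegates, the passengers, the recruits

the architects, the delegates, the passengers

*them* is a pronoun; Principle B requires it to be free in its binding domain — the clause headed by 'questioned'.
— the architects: subject of the clause headed by 'persuaded'; c-commands the pronoun but lies outside its binding domain — allowed.
— the delegates: subject of the matrix clause; c-commands the pronoun but lies outside its binding domain — allowed.
— the passengers: object of the clause headed by 'persuaded'; c-commands the pronoun but lies outside its binding domain — allowed.
— the recruits: subject of the clause headed by 'questioned'; c-commands the pronoun within its binding domain — blocked (Principle B).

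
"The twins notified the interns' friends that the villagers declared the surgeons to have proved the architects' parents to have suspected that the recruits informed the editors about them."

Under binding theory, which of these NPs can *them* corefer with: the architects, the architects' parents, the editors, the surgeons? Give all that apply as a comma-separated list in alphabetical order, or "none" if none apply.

the architects, the architects' parents, the surgeons

*them* is a pronoun; Principle B requires it to be free in its binding domain — the clause headed by 'informed'.
— the architects: possessor inside the subject DP of the clause headed by 'suspected'; does not c-command the pronoun — Principle B does not apply; allowed.
— the architects' parents: subject of the clause headed by 'suspected'; c-commands the pronoun but lies outside its binding domain — allowed.
— the editors: object of the clause headed by 'informed'; c-commands the pronoun within its binding domain — blocked (Principle B).
— the surgeons: subject of the clause headed by 'proved'; c-commands the pronoun but lies outside its binding domain — allowed.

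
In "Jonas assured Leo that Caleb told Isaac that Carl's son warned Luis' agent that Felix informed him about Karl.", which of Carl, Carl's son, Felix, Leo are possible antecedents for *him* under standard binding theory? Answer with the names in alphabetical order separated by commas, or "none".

Carl, Carl's son, Leo

*him* is a pronoun; Principle B requires it to be free in its binding domain — the clause headed by 'informed'.
— Carl: possessor inside the subject DP of the clause headed by 'warned'; does not c-command the pronoun — Principle B does not apply; allowed.
— Carl's son: subject of the clause headed by 'warned'; c-commands the pronoun but lies outside its binding domain — allowed.
— Felix: subject of the clause headed by 'informed'; c-commands the pronoun within its binding domain — blocked (Principle B).
— Leo: object of the matrix clause; c-commands the pronoun but lies outside its binding domain — allowed.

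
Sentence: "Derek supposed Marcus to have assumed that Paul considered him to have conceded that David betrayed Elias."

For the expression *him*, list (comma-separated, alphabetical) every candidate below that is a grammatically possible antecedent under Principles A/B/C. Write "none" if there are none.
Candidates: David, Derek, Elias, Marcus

Derek, Marcus

*him* is a pronoun; Principle B requires it to be free in its binding domain — the clause headed by 'considered'.
— David: subject of the clause headed by 'betrayed'; is c-commanded by the pronoun; coreference would bind this R-expression — blocked (Principle C).
— Derek: subject of the matrix clause; c-commands the pronoun but lies outside its binding domain — allowed.
— Elias: object of the clause headed by 'betrayed'; is c-commanded by the pronoun; coreference would bind this R-expression — blocked (Principle C).
— Marcus: subject of the clause headed by 'assumed'; c-commands the pronoun but lies outside its binding domain — allowed.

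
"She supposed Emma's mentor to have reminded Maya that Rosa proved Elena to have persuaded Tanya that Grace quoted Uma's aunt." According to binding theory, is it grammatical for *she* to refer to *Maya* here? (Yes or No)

No

*Maya* is an R-expression; Principle C requires it to be free (not bound by any c-commanding expression).
— she: subject of the matrix clause; the pronoun c-commands the R-expression — coreference blocked (Principle C).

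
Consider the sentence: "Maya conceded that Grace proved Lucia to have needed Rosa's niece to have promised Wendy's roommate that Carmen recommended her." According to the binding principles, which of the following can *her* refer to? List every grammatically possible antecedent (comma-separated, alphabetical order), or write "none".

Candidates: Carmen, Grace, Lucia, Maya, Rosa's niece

Grace, Lucia, Maya, Rosa's niece

*her* is a pronoun; Principle B requires it to be free in its binding domain — the clause headed by 'recommended'.
— Carmen: subject of the clause headed by 'recommended'; c-commands the pronoun within its binding domain — blocked (Principle B).
— Grace: subject of the clause headed by 'proved'; c-commands the pronoun but lies outside its binding domain — allowed.
— Lucia: subject of the clause headed by 'needed'; c-commands the pronoun but lies outside its binding domain — allowed.
— Maya: subject of the matrix clause; c-commands the pronoun but lies outside its binding domain — allowed.
— Rosa's niece: subject of the clause headed by 'promised'; c-commands the pronoun but lies outside its binding domain — allowed.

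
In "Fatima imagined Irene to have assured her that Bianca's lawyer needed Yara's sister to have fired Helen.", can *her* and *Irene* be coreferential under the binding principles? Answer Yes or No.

*Irene* is an R-expression; Principle C requires it to be free (not bound by any c-commanding expression).
— her: object of the clause headed by 'assured'; the R-expression locally c-commands the pronoun — coreference blocked (Principle B on the pronoun).

No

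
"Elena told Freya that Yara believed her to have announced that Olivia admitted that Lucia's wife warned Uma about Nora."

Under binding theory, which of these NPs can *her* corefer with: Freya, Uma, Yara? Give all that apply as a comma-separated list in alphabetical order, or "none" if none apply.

Freya

*her* is a pronoun; Principle B requires it to be free in its binding domain — the clause headed by 'believed'.
— Freya: object of the matrix clause; c-commands the pronoun but lies outside its binding domain — allowed.
— Uma: object of the clause headed by 'warned'; is c-commanded by the pronoun; coreference would bind this R-expression — blocked (Principle C).
— Yara: subject of the clause headed by 'believed'; c-commands the pronoun within its binding domain — blocked (Principle B).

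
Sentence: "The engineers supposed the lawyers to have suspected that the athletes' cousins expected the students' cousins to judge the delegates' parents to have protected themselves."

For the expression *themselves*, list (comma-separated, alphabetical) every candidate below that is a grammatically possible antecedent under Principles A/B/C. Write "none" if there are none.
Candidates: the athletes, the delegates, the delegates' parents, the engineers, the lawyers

the delegates' parents

*themselves* is a reflexive; Principle A requires it to be bound within its binding domain — the clause headed by 'protected'.
— the athletes: possessor inside the subject DP of the clause headed by 'expected'; does not c-command the reflexive — cannot bind it (Principle A).
— the delegates: possessor inside the subject DP of the clause headed by 'protected'; does not c-command the reflexive — cannot bind it (Principle A).
— the delegates' parents: subject of the clause headed by 'protected'; c-commands the reflexive within its binding domain — allowed (Principle A).
— the engineers: subject of the matrix clause; c-commands the reflexive but lies outside its binding domain — cannot bind it (Principle A).
— the lawyers: subject of the clause headed by 'suspected'; c-commands the reflexive but lies outside its binding domain — cannot bind it (Principle A).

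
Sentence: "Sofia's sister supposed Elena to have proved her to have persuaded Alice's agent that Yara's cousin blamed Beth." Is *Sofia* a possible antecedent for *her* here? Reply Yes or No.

Yes

*her* is a pronoun; Principle B requires it to be free in its binding domain — the clause headed by 'proved'.
— Sofia: possessor inside the subject DP of the matrix clause; does not c-command the pronoun — Principle B does not apply; allowed.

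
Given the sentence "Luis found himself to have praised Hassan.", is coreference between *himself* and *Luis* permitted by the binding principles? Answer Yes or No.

*himself* is a reflexive; Principle A requires it to be bound within its binding domain — the matrix clause.
— Luis: subject of the matrix clause; c-commands the reflexive within its binding domain — allowed (Principle A).

Yes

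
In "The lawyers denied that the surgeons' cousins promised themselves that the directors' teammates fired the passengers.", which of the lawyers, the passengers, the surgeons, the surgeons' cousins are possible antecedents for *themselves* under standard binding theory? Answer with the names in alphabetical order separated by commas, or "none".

the surgeons' cousins

*themselves* is a reflexive; Principle A requires it to be bound within its binding domain — the clause headed by 'promised'.
— the lawyers: subject of the matrix clause; c-commands the reflexive but lies outside its binding domain — cannot bind it (Principle A).
— the passengers: object of the clause headed by 'fired'; does not c-command the reflexive — cannot bind it (Principle A).
— the surgeons: possessor inside the subject DP of the clause headed by 'promised'; does not c-command the reflexive — cannot bind it (Principle A).
— the surgeons' cousins: subject of the clause headed by 'promised'; c-commands the reflexive within its binding domain — allowed (Principle A).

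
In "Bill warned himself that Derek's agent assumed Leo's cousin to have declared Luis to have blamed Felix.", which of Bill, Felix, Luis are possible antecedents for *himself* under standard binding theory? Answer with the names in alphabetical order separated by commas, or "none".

*himself* is a reflexive; Principle A requires it to be bound within its binding domain — the matrix clause.
— Bill: subject of the matrix clause; c-commands the reflexive within its binding domain — allowed (Principle A).
— Felix: object of the clause headed by 'blamed'; does not c-command the reflexive — cannot bind it (Principle A).
— Luis: subject of the clause headed by 'blamed'; does not c-command the reflexive — cannot bind it (Principle A).

Bill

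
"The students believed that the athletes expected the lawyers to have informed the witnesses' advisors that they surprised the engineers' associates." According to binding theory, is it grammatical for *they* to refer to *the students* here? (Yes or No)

*the students* is an R-expression; Principle C requires it to be free (not bound by any c-commanding expression).
— they: subject of the clause headed by 'surprised'; the pronoun does not c-command the R-expression — coreference allowed.

Yes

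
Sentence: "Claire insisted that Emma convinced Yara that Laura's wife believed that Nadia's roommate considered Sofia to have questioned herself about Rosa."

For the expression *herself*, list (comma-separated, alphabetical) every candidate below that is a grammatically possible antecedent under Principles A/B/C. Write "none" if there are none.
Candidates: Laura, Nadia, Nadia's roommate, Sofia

*herself* is a reflexive; Principle A requires it to be bound within its binding domain — the clause headed by 'questioned'.
— Laura: possessor inside the subject DP of the clause headed by 'believed'; does not c-command the reflexive — cannot bind it (Principle A).
— Nadia: possessor inside the subject DP of the clause headed by 'considered'; does not c-command the reflexive — cannot bind it (Principle A).
— Nadia's roommate: subject of the clause headed by 'considered'; c-commands the reflexive but lies outside its binding domain — cannot bind it (Principle A).
— Sofia: subject of the clause headed by 'questioned'; c-commands the reflexive within its binding domain — allowed (Principle A).

Sofia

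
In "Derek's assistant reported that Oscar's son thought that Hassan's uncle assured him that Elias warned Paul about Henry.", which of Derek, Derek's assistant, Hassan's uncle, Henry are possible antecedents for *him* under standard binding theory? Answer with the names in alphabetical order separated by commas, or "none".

*him* is a pronoun; Principle B requires it to be free in its binding domain — the clause headed by 'assured'.
— Derek: possessor inside the subject DP of the matrix clause; does not c-command the pronoun — Principle B does not apply; allowed.
— Derek's assistant: subject of the matrix clause; c-commands the pronoun but lies outside its binding domain — allowed.
— Hassan's uncle: subject of the clause headed by 'assured'; c-commands the pronoun within its binding domain — blocked (Principle B).
— Henry: second object of the clause headed by 'warned'; is c-commanded by the pronoun; coreference would bind this R-expression — blocked (Principle C).

Derek, Derek's assistant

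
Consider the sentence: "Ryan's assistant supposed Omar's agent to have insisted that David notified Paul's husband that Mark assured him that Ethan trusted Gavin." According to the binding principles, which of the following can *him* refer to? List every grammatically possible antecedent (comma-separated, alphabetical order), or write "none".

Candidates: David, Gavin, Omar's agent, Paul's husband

David, Omar's agent, Paul's husband

*him* is a pronoun; Principle B requires it to be free in its binding domain — the clause headed by 'assured'.
— David: subject of the clause headed by 'notified'; c-commands the pronoun but lies outside its binding domain — allowed.
— Gavin: object of the clause headed by 'trusted'; is c-commanded by the pronoun; coreference would bind this R-expression — blocked (Principle C).
— Omar's agent: subject of the clause headed by 'insisted'; c-commands the pronoun but lies outside its binding domain — allowed.
— Paul's husband: object of the clause headed by 'notified'; c-commands the pronoun but lies outside its binding domain — allowed.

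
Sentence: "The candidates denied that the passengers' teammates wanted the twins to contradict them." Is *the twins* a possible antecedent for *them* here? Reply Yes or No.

*them* is a pronoun; Principle B requires it to be free in its binding domain — the clause headed by 'contradict'.
— the twins: subject of the clause headed by 'contradict'; c-commands the pronoun within its binding domain — blocked (Principle B).

No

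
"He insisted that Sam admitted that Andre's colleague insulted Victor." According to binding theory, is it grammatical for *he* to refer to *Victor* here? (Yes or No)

*Victor* is an R-expression; Principle C requires it to be free (not bound by any c-commanding expression).
— he: subject of the matrix clause; the pronoun c-commands the R-expression — coreference blocked (Principle C).

No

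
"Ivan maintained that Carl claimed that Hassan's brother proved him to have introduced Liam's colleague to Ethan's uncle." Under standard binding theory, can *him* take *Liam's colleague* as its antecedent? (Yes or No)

*him* is a pronoun; Principle B requires it to be free in its binding domain — the clause headed by 'proved'.
— Liam's colleague: object of the clause headed by 'introduced'; is c-commanded by the pronoun; coreference would bind this R-expression — blocked (Principle C).

No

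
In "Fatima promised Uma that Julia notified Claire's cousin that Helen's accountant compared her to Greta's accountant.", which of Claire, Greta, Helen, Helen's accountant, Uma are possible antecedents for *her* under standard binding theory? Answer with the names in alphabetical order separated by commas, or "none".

Claire, Helen, Uma

*her* is a pronoun; Principle B requires it to be free in its binding domain — the clause headed by 'compared'.
— Claire: possessor inside the object DP of the clause headed by 'notified'; does not c-command the pronoun — Principle B does not apply; allowed.
— Greta: possessor inside the second object DP of the clause headed by 'compared'; is c-commanded by the pronoun; coreference would bind this R-expression — blocked (Principle C).
— Helen: possessor inside the subject DP of the clause headed by 'compared'; does not c-command the pronoun — Principle B does not apply; allowed.
— Helen's accountant: subject of the clause headed by 'compared'; c-commands the pronoun within its binding domain — blocked (Principle B).
— Uma: object of the matrix clause; c-commands the pronoun but lies outside its binding domain — allowed.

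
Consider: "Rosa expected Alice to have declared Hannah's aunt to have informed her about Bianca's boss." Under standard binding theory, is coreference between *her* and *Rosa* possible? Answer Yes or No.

*Rosa* is an R-expression; Principle C requires it to be free (not bound by any c-commanding expression).
— her: object of the clause headed by 'informed'; the pronoun does not c-command the R-expression — coreference allowed.

Yes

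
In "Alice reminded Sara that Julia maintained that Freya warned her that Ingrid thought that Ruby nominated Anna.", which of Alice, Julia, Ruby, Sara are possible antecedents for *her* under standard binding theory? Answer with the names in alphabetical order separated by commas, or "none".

Alice, Julia, Sara

*her* is a pronoun; Principle B requires it to be free in its binding domain — the clause headed by 'warned'.
— Alice: subject of the matrix clause; c-commands the pronoun but lies outside its binding domain — allowed.
— Julia: subject of the clause headed by 'maintained'; c-commands the pronoun but lies outside its binding domain — allowed.
— Ruby: subject of the clause headed by 'nominated'; is c-commanded by the pronoun; coreference would bind this R-expression — blocked (Principle C).
— Sara: object of the matrix clause; c-commands the pronoun but lies outside its binding domain — allowed.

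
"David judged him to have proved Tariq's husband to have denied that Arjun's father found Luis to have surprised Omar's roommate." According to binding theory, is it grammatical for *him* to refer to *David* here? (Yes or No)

No

*David* is an R-expression; Principle C requires it to be free (not bound by any c-commanding expression).
— him: subject of the clause headed by 'proved'; the R-expression locally c-commands the pronoun — coreference blocked (Principle B on the pronoun).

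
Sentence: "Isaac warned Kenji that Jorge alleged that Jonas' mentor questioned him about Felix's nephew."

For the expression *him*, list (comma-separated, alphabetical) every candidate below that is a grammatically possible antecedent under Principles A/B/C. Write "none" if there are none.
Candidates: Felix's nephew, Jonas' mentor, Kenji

*him* is a pronoun; Principle B requires it to be free in its binding domain — the clause headed by 'questioned'.
— Felix's nephew: second object of the clause headed by 'questioned'; is c-commanded by the pronoun; coreference would bind this R-expression — blocked (Principle C).
— Jonas' mentor: subject of the clause headed by 'questioned'; c-commands the pronoun within its binding domain — blocked (Principle B).
— Kenji: object of the matrix clause; c-commands the pronoun but lies outside its binding domain — allowed.

Kenji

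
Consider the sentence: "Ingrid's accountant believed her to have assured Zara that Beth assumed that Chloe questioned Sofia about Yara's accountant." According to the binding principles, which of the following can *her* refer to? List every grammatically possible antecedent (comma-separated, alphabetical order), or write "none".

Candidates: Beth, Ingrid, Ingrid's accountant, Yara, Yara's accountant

*her* is a pronoun; Principle B requires it to be free in its binding domain — the matrix clause.
— Beth: subject of the clause headed by 'assumed'; is c-commanded by the pronoun; coreference would bind this R-expression — blocked (Principle C).
— Ingrid: possessor inside the subject DP of the matrix clause; does not c-command the pronoun — Principle B does not apply; allowed.
— Ingrid's accountant: subject of the matrix clause; c-commands the pronoun within its binding domain — blocked (Principle B).
— Yara: possessor inside the second object DP of the clause headed by 'questioned'; is c-commanded by the pronoun; coreference would bind this R-expression — blocked (Principle C).
— Yara's accountant: second object of the clause headed by 'questioned'; is c-commanded by the pronoun; coreference would bind this R-expression — blocked (Principle C).

Ingrid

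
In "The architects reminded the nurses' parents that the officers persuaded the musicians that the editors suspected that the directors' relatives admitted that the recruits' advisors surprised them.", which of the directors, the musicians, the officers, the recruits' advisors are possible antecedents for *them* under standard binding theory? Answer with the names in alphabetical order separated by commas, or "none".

the directors, the musicians, the officers

*them* is a pronoun; Principle B requires it to be free in its binding domain — the clause headed by 'surprised'.
— the directors: possessor inside the subject DP of the clause headed by 'admitted'; does not c-command the pronoun — Principle B does not apply; allowed.
— the musicians: object of the clause headed by 'persuaded'; c-commands the pronoun but lies outside its binding domain — allowed.
— the officers: subject of the clause headed by 'persuaded'; c-commands the pronoun but lies outside its binding domain — allowed.
— the recruits' advisors: subject of the clause headed by 'surprised'; c-commands the pronoun within its binding domain — blocked (Principle B).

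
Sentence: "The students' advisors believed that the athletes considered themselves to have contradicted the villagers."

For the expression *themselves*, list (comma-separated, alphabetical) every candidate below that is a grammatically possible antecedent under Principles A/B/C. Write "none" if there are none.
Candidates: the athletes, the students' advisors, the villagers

the athletes

*themselves* is a reflexive; Principle A requires it to be bound within its binding domain — the clause headed by 'considered'.
— the athletes: subject of the clause headed by 'considered'; c-commands the reflexive within its binding domain — allowed (Principle A).
— the students' advisors: subject of the matrix clause; c-commands the reflexive but lies outside its binding domain — cannot bind it (Principle A).
— the villagers: object of the clause headed by 'contradicted'; does not c-command the reflexive — cannot bind it (Principle A).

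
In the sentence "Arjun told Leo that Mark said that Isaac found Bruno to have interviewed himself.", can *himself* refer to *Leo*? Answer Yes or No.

No

*himself* is a reflexive; Principle A requires it to be bound within its binding domain — the clause headed by 'interviewed'.
— Leo: object of the matrix clause; c-commands the reflexive but lies outside its binding domain — cannot bind it (Principle A).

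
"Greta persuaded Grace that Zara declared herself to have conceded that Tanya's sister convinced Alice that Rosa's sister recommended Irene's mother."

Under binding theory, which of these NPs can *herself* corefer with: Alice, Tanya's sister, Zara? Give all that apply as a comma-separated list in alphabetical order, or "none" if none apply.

*herself* is a reflexive; Principle A requires it to be bound within its binding domain — the clause headed by 'declared'.
— Alice: object of the clause headed by 'convinced'; does not c-command the reflexive — cannot bind it (Principle A).
— Tanya's sister: subject of the clause headed by 'convinced'; does not c-command the reflexive — cannot bind it (Principle A).
— Zara: subject of the clause headed by 'declared'; c-commands the reflexive within its binding domain — allowed (Principle A).

Zara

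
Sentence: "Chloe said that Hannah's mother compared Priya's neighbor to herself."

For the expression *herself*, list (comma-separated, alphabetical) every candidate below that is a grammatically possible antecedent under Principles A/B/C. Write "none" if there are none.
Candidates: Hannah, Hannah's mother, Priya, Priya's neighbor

*herself* is a reflexive; Principle A requires it to be bound within its binding domain — the clause headed by 'compared'.
— Hannah: possessor inside the subject DP of the clause headed by 'compared'; does not c-command the reflexive — cannot bind it (Principle A).
— Hannah's mother: subject of the clause headed by 'compared'; c-commands the reflexive within its binding domain — allowed (Principle A).
— Priya: possessor inside the object DP of the clause headed by 'compared'; does not c-command the reflexive — cannot bind it (Principle A).
— Priya's neighbor: object of the clause headed by 'compared'; c-commands the reflexive within its binding domain — allowed (Principle A).

Hannah's mother, Priya's neighbor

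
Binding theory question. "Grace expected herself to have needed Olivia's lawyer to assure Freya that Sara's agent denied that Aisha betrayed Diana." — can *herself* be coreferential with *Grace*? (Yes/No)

Yes

*herself* is a reflexive; Principle A requires it to be bound within its binding domain — the matrix clause.
— Grace: subject of the matrix clause; c-commands the reflexive within its binding domain — allowed (Principle A).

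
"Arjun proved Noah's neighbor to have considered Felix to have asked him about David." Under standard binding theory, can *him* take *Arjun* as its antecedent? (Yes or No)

*him* is a pronoun; Principle B requires it to be free in its binding domain — the clause headed by 'asked'.
— Arjun: subject of the matrix clause; c-commands the pronoun but lies outside its binding domain — allowed.

Yes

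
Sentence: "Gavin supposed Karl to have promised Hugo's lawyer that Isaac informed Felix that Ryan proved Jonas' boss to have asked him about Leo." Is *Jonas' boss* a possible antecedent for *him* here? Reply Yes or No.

*him* is a pronoun; Principle B requires it to be free in its binding domain — the clause headed by 'asked'.
— Jonas' boss: subject of the clause headed by 'asked'; c-commands the pronoun within its binding domain — blocked (Principle B).

No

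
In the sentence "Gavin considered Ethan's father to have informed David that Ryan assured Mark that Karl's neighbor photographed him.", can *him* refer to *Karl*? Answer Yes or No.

*him* is a pronoun; Principle B requires it to be free in its binding domain — the clause headed by 'photographed'.
— Karl: possessor inside the subject DP of the clause headed by 'photographed'; does not c-command the pronoun — Principle B does not apply; allowed.

Yes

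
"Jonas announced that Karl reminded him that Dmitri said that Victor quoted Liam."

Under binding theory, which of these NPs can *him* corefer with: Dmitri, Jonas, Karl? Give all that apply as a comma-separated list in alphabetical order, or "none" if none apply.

*him* is a pronoun; Principle B requires it to be free in its binding domain — the clause headed by 'reminded'.
— Dmitri: subject of the clause headed by 'said'; is c-commanded by the pronoun; coreference would bind this R-expression — blocked (Principle C).
— Jonas: subject of the matrix clause; c-commands the pronoun but lies outside its binding domain — allowed.
— Karl: subject of the clause headed by 'reminded'; c-commands the pronoun within its binding domain — blocked (Principle B).

Jonas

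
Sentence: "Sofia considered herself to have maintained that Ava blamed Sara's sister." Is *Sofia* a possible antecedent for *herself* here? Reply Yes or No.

*herself* is a reflexive; Principle A requires it to be bound within its binding domain — the matrix clause.
— Sofia: subject of the matrix clause; c-commands the reflexive within its binding domain — allowed (Principle A).

Yes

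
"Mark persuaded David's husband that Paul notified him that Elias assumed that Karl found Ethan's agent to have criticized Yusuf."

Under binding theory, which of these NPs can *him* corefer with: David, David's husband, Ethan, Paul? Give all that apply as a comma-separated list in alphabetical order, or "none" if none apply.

*him* is a pronoun; Principle B requires it to be free in its binding domain — the clause headed by 'notified'.
— David: possessor inside the object DP of the matrix clause; does not c-command the pronoun — Principle B does not apply; allowed.
— David's husband: object of the matrix clause; c-commands the pronoun but lies outside its binding domain — allowed.
— Ethan: possessor inside the subject DP of the clause headed by 'criticized'; is c-commanded by the pronoun; coreference would bind this R-expression — blocked (Principle C).
— Paul: subject of the clause headed by 'notified'; c-commands the pronoun within its binding domain — blocked (Principle B).

David, David's husband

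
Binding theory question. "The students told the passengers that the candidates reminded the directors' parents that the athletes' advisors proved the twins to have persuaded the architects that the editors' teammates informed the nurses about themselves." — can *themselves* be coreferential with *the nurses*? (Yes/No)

*themselves* is a reflexive; Principle A requires it to be bound within its binding domain — the clause headed by 'informed'.
— the nurses: object of the clause headed by 'informed'; c-commands the reflexive within its binding domain — allowed (Principle A).

Yes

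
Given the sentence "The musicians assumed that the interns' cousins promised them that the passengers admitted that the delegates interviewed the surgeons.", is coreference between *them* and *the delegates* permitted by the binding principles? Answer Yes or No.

*them* is a pronoun; Principle B requires it to be free in its binding domain — the clause headed by 'promised'.
— the delegates: subject of the clause headed by 'interviewed'; is c-commanded by the pronoun; coreference would bind this R-expression — blocked (Principle C).

No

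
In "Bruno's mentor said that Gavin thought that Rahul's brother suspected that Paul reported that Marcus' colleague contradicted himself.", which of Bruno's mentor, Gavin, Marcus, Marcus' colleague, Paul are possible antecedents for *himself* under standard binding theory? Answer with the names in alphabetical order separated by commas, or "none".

Marcus' colleague

*himself* is a reflexive; Principle A requires it to be bound within its binding domain — the clause headed by 'contradicted'.
— Bruno's mentor: subject of the matrix clause; c-commands the reflexive but lies outside its binding domain — cannot bind it (Principle A).
— Gavin: subject of the clause headed by 'thought'; c-commands the reflexive but lies outside its binding domain — cannot bind it (Principle A).
— Marcus: possessor inside the subject DP of the clause headed by 'contradicted'; does not c-command the reflexive — cannot bind it (Principle A).
— Marcus' colleague: subject of the clause headed by 'contradicted'; c-commands the reflexive within its binding domain — allowed (Principle A).
— Paul: subject of the clause headed by 'reported'; c-commands the reflexive but lies outside its binding domain — cannot bind it (Principle A).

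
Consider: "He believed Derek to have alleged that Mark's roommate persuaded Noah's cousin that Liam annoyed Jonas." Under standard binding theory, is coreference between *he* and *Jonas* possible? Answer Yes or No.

No

*Jonas* is an R-expression; Principle C requires it to be free (not bound by any c-commanding expression).
— he: subject of the matrix clause; the pronoun c-commands the R-expression — coreference blocked (Principle C).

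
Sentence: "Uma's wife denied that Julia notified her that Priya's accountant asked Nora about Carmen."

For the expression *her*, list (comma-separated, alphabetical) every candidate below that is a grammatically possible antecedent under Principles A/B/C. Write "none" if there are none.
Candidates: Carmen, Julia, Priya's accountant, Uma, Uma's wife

Uma, Uma's wife

*her* is a pronoun; Principle B requires it to be free in its binding domain — the clause headed by 'notified'.
— Carmen: second object of the clause headed by 'asked'; is c-commanded by the pronoun; coreference would bind this R-expression — blocked (Principle C).
— Julia: subject of the clause headed by 'notified'; c-commands the pronoun within its binding domain — blocked (Principle B).
— Priya's accountant: subject of the clause headed by 'asked'; is c-commanded by the pronoun; coreference would bind this R-expression — blocked (Principle C).
— Uma: possessor inside the subject DP of the matrix clause; does not c-command the pronoun — Principle B does not apply; allowed.
— Uma's wife: subject of the matrix clause; c-commands the pronoun but lies outside its binding domain — allowed.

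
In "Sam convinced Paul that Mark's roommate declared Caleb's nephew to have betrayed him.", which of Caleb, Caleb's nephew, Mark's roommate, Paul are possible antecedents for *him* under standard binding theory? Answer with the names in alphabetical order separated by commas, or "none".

Caleb, Mark's roommate, Paul

*him* is a pronoun; Principle B requires it to be free in its binding domain — the clause headed by 'betrayed'.
— Caleb: possessor inside the subject DP of the clause headed by 'betrayed'; does not c-command the pronoun — Principle B does not apply; allowed.
— Caleb's nephew: subject of the clause headed by 'betrayed'; c-commands the pronoun within its binding domain — blocked (Principle B).
— Mark's roommate: subject of the clause headed by 'declared'; c-commands the pronoun but lies outside its binding domain — allowed.
— Paul: object of the matrix clause; c-commands the pronoun but lies outside its binding domain — allowed.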